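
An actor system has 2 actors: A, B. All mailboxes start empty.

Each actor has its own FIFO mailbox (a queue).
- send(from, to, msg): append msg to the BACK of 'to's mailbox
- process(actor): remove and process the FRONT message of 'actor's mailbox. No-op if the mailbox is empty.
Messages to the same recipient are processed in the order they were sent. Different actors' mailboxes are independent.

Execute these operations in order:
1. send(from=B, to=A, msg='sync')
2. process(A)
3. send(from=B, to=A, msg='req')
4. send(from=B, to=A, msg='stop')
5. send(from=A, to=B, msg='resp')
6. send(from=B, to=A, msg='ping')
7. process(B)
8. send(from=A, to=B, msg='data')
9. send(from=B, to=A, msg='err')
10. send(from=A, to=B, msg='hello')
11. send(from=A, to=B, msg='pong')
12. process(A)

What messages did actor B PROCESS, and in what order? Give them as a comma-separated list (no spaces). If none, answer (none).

After 1 (send(from=B, to=A, msg='sync')): A:[sync] B:[]
After 2 (process(A)): A:[] B:[]
After 3 (send(from=B, to=A, msg='req')): A:[req] B:[]
After 4 (send(from=B, to=A, msg='stop')): A:[req,stop] B:[]
After 5 (send(from=A, to=B, msg='resp')): A:[req,stop] B:[resp]
After 6 (send(from=B, to=A, msg='ping')): A:[req,stop,ping] B:[resp]
After 7 (process(B)): A:[req,stop,ping] B:[]
After 8 (send(from=A, to=B, msg='data')): A:[req,stop,ping] B:[data]
After 9 (send(from=B, to=A, msg='err')): A:[req,stop,ping,err] B:[data]
After 10 (send(from=A, to=B, msg='hello')): A:[req,stop,ping,err] B:[data,hello]
After 11 (send(from=A, to=B, msg='pong')): A:[req,stop,ping,err] B:[data,hello,pong]
After 12 (process(A)): A:[stop,ping,err] B:[data,hello,pong]

Answer: resp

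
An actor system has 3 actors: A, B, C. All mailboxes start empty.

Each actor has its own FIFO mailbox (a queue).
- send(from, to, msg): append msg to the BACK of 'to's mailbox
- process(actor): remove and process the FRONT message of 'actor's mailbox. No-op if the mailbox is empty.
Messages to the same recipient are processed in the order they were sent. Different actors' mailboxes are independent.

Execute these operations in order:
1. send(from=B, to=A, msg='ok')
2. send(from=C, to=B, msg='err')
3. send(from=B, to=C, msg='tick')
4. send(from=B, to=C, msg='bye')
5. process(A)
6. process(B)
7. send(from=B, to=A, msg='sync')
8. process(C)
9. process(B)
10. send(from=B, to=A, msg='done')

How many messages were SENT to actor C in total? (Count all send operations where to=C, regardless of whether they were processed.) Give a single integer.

Answer: 2

Derivation:
After 1 (send(from=B, to=A, msg='ok')): A:[ok] B:[] C:[]
After 2 (send(from=C, to=B, msg='err')): A:[ok] B:[err] C:[]
After 3 (send(from=B, to=C, msg='tick')): A:[ok] B:[err] C:[tick]
After 4 (send(from=B, to=C, msg='bye')): A:[ok] B:[err] C:[tick,bye]
After 5 (process(A)): A:[] B:[err] C:[tick,bye]
After 6 (process(B)): A:[] B:[] C:[tick,bye]
After 7 (send(from=B, to=A, msg='sync')): A:[sync] B:[] C:[tick,bye]
After 8 (process(C)): A:[sync] B:[] C:[bye]
After 9 (process(B)): A:[sync] B:[] C:[bye]
After 10 (send(from=B, to=A, msg='done')): A:[sync,done] B:[] C:[bye]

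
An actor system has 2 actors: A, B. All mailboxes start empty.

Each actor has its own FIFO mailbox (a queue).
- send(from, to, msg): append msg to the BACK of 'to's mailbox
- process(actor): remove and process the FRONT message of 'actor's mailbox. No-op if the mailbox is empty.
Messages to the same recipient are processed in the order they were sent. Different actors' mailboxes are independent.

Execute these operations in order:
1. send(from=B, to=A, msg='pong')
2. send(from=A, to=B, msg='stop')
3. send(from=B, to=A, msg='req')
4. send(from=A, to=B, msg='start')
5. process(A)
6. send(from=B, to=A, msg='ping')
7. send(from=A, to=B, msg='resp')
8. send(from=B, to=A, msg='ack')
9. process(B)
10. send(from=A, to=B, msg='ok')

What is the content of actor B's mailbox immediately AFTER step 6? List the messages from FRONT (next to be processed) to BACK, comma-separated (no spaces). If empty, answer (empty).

After 1 (send(from=B, to=A, msg='pong')): A:[pong] B:[]
After 2 (send(from=A, to=B, msg='stop')): A:[pong] B:[stop]
After 3 (send(from=B, to=A, msg='req')): A:[pong,req] B:[stop]
After 4 (send(from=A, to=B, msg='start')): A:[pong,req] B:[stop,start]
After 5 (process(A)): A:[req] B:[stop,start]
After 6 (send(from=B, to=A, msg='ping')): A:[req,ping] B:[stop,start]

stop,start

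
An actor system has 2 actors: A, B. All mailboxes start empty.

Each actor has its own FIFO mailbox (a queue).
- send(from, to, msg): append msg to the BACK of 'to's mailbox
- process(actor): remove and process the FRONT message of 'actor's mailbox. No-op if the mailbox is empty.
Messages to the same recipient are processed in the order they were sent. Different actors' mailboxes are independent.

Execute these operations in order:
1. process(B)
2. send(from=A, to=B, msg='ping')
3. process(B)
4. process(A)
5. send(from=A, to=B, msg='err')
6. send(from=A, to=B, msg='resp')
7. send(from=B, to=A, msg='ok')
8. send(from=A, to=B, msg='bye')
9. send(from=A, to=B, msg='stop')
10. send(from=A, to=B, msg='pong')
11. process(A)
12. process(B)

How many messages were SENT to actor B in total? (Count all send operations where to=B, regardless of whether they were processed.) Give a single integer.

After 1 (process(B)): A:[] B:[]
After 2 (send(from=A, to=B, msg='ping')): A:[] B:[ping]
After 3 (process(B)): A:[] B:[]
After 4 (process(A)): A:[] B:[]
After 5 (send(from=A, to=B, msg='err')): A:[] B:[err]
After 6 (send(from=A, to=B, msg='resp')): A:[] B:[err,resp]
After 7 (send(from=B, to=A, msg='ok')): A:[ok] B:[err,resp]
After 8 (send(from=A, to=B, msg='bye')): A:[ok] B:[err,resp,bye]
After 9 (send(from=A, to=B, msg='stop')): A:[ok] B:[err,resp,bye,stop]
After 10 (send(from=A, to=B, msg='pong')): A:[ok] B:[err,resp,bye,stop,pong]
After 11 (process(A)): A:[] B:[err,resp,bye,stop,pong]
After 12 (process(B)): A:[] B:[resp,bye,stop,pong]

Answer: 6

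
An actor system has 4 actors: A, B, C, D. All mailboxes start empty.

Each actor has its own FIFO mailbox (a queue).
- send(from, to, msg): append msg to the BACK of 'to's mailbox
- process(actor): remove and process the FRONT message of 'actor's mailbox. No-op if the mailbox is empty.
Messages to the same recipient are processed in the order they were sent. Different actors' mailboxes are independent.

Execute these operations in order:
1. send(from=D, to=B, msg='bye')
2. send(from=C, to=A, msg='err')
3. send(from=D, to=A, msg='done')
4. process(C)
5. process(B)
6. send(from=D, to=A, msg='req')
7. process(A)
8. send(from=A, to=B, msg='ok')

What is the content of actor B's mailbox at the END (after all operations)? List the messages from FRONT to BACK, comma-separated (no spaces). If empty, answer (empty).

Answer: ok

Derivation:
After 1 (send(from=D, to=B, msg='bye')): A:[] B:[bye] C:[] D:[]
After 2 (send(from=C, to=A, msg='err')): A:[err] B:[bye] C:[] D:[]
After 3 (send(from=D, to=A, msg='done')): A:[err,done] B:[bye] C:[] D:[]
After 4 (process(C)): A:[err,done] B:[bye] C:[] D:[]
After 5 (process(B)): A:[err,done] B:[] C:[] D:[]
After 6 (send(from=D, to=A, msg='req')): A:[err,done,req] B:[] C:[] D:[]
After 7 (process(A)): A:[done,req] B:[] C:[] D:[]
After 8 (send(from=A, to=B, msg='ok')): A:[done,req] B:[ok] C:[] D:[]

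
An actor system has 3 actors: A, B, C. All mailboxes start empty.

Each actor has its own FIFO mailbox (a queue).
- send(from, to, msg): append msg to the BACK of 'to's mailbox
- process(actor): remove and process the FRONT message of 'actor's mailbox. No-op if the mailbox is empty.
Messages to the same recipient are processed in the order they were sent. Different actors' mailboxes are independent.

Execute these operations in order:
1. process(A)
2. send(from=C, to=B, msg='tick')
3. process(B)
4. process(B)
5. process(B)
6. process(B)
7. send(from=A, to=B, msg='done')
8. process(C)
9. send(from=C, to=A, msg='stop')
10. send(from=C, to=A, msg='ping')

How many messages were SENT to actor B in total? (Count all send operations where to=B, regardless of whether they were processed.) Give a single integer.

After 1 (process(A)): A:[] B:[] C:[]
After 2 (send(from=C, to=B, msg='tick')): A:[] B:[tick] C:[]
After 3 (process(B)): A:[] B:[] C:[]
After 4 (process(B)): A:[] B:[] C:[]
After 5 (process(B)): A:[] B:[] C:[]
After 6 (process(B)): A:[] B:[] C:[]
After 7 (send(from=A, to=B, msg='done')): A:[] B:[done] C:[]
After 8 (process(C)): A:[] B:[done] C:[]
After 9 (send(from=C, to=A, msg='stop')): A:[stop] B:[done] C:[]
After 10 (send(from=C, to=A, msg='ping')): A:[stop,ping] B:[done] C:[]

Answer: 2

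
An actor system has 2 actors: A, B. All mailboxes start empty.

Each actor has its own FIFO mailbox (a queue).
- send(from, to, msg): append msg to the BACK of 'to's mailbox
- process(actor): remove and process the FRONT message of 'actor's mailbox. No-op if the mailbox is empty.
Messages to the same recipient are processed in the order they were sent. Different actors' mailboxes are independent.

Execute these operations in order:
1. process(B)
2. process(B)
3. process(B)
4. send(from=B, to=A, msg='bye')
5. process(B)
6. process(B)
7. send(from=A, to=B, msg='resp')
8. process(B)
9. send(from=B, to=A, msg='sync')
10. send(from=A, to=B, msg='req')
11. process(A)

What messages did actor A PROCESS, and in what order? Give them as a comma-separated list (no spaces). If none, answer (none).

Answer: bye

Derivation:
After 1 (process(B)): A:[] B:[]
After 2 (process(B)): A:[] B:[]
After 3 (process(B)): A:[] B:[]
After 4 (send(from=B, to=A, msg='bye')): A:[bye] B:[]
After 5 (process(B)): A:[bye] B:[]
After 6 (process(B)): A:[bye] B:[]
After 7 (send(from=A, to=B, msg='resp')): A:[bye] B:[resp]
After 8 (process(B)): A:[bye] B:[]
After 9 (send(from=B, to=A, msg='sync')): A:[bye,sync] B:[]
After 10 (send(from=A, to=B, msg='req')): A:[bye,sync] B:[req]
After 11 (process(A)): A:[sync] B:[req]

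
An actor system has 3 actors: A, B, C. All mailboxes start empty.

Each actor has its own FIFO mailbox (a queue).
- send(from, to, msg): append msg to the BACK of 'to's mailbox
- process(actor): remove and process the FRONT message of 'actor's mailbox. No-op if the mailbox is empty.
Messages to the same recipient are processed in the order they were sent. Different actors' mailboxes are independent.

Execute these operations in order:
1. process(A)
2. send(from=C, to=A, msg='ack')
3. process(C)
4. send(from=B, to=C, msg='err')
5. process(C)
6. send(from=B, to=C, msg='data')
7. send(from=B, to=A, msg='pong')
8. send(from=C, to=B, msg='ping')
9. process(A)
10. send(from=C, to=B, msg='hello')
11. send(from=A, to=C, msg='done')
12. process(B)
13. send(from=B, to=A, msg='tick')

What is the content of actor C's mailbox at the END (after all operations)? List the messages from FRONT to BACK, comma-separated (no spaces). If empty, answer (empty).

After 1 (process(A)): A:[] B:[] C:[]
After 2 (send(from=C, to=A, msg='ack')): A:[ack] B:[] C:[]
After 3 (process(C)): A:[ack] B:[] C:[]
After 4 (send(from=B, to=C, msg='err')): A:[ack] B:[] C:[err]
After 5 (process(C)): A:[ack] B:[] C:[]
After 6 (send(from=B, to=C, msg='data')): A:[ack] B:[] C:[data]
After 7 (send(from=B, to=A, msg='pong')): A:[ack,pong] B:[] C:[data]
After 8 (send(from=C, to=B, msg='ping')): A:[ack,pong] B:[ping] C:[data]
After 9 (process(A)): A:[pong] B:[ping] C:[data]
After 10 (send(from=C, to=B, msg='hello')): A:[pong] B:[ping,hello] C:[data]
After 11 (send(from=A, to=C, msg='done')): A:[pong] B:[ping,hello] C:[data,done]
After 12 (process(B)): A:[pong] B:[hello] C:[data,done]
After 13 (send(from=B, to=A, msg='tick')): A:[pong,tick] B:[hello] C:[data,done]

Answer: data,done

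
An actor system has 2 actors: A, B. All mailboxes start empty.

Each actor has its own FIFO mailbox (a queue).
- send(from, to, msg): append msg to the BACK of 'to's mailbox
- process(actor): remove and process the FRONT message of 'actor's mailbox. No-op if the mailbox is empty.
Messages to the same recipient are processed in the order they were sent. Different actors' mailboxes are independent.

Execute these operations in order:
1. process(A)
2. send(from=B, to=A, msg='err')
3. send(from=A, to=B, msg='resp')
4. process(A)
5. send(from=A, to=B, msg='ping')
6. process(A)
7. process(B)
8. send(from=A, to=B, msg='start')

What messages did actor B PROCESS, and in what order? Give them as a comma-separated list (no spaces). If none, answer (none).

After 1 (process(A)): A:[] B:[]
After 2 (send(from=B, to=A, msg='err')): A:[err] B:[]
After 3 (send(from=A, to=B, msg='resp')): A:[err] B:[resp]
After 4 (process(A)): A:[] B:[resp]
After 5 (send(from=A, to=B, msg='ping')): A:[] B:[resp,ping]
After 6 (process(A)): A:[] B:[resp,ping]
After 7 (process(B)): A:[] B:[ping]
After 8 (send(from=A, to=B, msg='start')): A:[] B:[ping,start]

Answer: resp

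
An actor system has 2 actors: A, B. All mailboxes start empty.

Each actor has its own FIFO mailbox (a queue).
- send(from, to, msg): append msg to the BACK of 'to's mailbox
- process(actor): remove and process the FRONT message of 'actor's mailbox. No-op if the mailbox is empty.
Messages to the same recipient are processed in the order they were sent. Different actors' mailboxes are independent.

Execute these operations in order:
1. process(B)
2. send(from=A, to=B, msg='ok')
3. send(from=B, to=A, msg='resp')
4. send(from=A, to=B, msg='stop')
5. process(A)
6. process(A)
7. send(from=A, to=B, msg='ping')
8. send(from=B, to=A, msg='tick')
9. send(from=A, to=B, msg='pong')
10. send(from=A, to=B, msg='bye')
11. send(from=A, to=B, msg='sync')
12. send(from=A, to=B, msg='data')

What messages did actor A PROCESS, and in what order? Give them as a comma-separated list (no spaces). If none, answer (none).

Answer: resp

Derivation:
After 1 (process(B)): A:[] B:[]
After 2 (send(from=A, to=B, msg='ok')): A:[] B:[ok]
After 3 (send(from=B, to=A, msg='resp')): A:[resp] B:[ok]
After 4 (send(from=A, to=B, msg='stop')): A:[resp] B:[ok,stop]
After 5 (process(A)): A:[] B:[ok,stop]
After 6 (process(A)): A:[] B:[ok,stop]
After 7 (send(from=A, to=B, msg='ping')): A:[] B:[ok,stop,ping]
After 8 (send(from=B, to=A, msg='tick')): A:[tick] B:[ok,stop,ping]
After 9 (send(from=A, to=B, msg='pong')): A:[tick] B:[ok,stop,ping,pong]
After 10 (send(from=A, to=B, msg='bye')): A:[tick] B:[ok,stop,ping,pong,bye]
After 11 (send(from=A, to=B, msg='sync')): A:[tick] B:[ok,stop,ping,pong,bye,sync]
After 12 (send(from=A, to=B, msg='data')): A:[tick] B:[ok,stop,ping,pong,bye,sync,data]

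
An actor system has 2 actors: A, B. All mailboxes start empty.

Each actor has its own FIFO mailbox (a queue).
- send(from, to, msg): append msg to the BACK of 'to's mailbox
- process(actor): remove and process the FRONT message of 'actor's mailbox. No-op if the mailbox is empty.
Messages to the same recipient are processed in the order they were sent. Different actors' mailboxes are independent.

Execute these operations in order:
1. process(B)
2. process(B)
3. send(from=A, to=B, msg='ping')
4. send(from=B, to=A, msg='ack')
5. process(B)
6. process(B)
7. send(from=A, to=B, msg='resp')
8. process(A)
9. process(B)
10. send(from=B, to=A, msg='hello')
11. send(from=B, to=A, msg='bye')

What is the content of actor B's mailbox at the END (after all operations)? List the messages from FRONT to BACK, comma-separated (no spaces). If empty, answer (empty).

Answer: (empty)

Derivation:
After 1 (process(B)): A:[] B:[]
After 2 (process(B)): A:[] B:[]
After 3 (send(from=A, to=B, msg='ping')): A:[] B:[ping]
After 4 (send(from=B, to=A, msg='ack')): A:[ack] B:[ping]
After 5 (process(B)): A:[ack] B:[]
After 6 (process(B)): A:[ack] B:[]
After 7 (send(from=A, to=B, msg='resp')): A:[ack] B:[resp]
After 8 (process(A)): A:[] B:[resp]
After 9 (process(B)): A:[] B:[]
After 10 (send(from=B, to=A, msg='hello')): A:[hello] B:[]
After 11 (send(from=B, to=A, msg='bye')): A:[hello,bye] B:[]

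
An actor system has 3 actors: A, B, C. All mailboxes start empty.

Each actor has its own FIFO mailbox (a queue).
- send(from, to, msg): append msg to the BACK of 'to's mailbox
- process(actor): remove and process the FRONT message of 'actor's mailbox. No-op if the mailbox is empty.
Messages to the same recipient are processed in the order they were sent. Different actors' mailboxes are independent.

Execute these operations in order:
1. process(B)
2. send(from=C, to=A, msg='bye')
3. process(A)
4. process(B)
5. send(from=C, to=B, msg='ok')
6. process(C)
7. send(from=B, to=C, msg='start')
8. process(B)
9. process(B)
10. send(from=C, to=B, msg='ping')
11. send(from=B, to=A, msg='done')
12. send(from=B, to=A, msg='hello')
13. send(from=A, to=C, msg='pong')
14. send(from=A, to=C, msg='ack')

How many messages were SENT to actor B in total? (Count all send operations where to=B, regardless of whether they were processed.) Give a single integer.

After 1 (process(B)): A:[] B:[] C:[]
After 2 (send(from=C, to=A, msg='bye')): A:[bye] B:[] C:[]
After 3 (process(A)): A:[] B:[] C:[]
After 4 (process(B)): A:[] B:[] C:[]
After 5 (send(from=C, to=B, msg='ok')): A:[] B:[ok] C:[]
After 6 (process(C)): A:[] B:[ok] C:[]
After 7 (send(from=B, to=C, msg='start')): A:[] B:[ok] C:[start]
After 8 (process(B)): A:[] B:[] C:[start]
After 9 (process(B)): A:[] B:[] C:[start]
After 10 (send(from=C, to=B, msg='ping')): A:[] B:[ping] C:[start]
After 11 (send(from=B, to=A, msg='done')): A:[done] B:[ping] C:[start]
After 12 (send(from=B, to=A, msg='hello')): A:[done,hello] B:[ping] C:[start]
After 13 (send(from=A, to=C, msg='pong')): A:[done,hello] B:[ping] C:[start,pong]
After 14 (send(from=A, to=C, msg='ack')): A:[done,hello] B:[ping] C:[start,pong,ack]

Answer: 2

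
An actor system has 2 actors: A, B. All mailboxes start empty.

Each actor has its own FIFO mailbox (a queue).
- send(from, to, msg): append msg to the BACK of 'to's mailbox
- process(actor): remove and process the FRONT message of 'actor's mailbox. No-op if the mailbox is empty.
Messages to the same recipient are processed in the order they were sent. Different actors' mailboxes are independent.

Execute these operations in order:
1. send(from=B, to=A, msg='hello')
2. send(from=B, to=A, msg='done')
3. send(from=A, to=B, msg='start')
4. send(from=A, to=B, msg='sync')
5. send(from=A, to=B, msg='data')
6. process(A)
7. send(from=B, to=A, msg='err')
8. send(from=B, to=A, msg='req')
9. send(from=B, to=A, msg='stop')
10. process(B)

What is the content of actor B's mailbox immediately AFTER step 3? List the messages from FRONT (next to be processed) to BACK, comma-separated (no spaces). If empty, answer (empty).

After 1 (send(from=B, to=A, msg='hello')): A:[hello] B:[]
After 2 (send(from=B, to=A, msg='done')): A:[hello,done] B:[]
After 3 (send(from=A, to=B, msg='start')): A:[hello,done] B:[start]

start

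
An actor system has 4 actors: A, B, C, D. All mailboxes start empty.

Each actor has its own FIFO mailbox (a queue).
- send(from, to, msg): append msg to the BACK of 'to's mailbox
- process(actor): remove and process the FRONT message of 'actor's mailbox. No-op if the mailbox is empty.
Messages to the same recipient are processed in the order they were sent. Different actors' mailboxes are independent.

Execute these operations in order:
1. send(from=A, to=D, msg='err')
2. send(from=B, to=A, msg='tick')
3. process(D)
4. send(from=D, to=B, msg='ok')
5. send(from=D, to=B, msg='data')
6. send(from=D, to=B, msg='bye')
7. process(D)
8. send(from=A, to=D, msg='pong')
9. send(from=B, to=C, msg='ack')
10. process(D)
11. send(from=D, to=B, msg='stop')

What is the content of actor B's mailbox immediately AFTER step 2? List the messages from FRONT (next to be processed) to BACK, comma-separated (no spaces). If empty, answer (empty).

After 1 (send(from=A, to=D, msg='err')): A:[] B:[] C:[] D:[err]
After 2 (send(from=B, to=A, msg='tick')): A:[tick] B:[] C:[] D:[err]

(empty)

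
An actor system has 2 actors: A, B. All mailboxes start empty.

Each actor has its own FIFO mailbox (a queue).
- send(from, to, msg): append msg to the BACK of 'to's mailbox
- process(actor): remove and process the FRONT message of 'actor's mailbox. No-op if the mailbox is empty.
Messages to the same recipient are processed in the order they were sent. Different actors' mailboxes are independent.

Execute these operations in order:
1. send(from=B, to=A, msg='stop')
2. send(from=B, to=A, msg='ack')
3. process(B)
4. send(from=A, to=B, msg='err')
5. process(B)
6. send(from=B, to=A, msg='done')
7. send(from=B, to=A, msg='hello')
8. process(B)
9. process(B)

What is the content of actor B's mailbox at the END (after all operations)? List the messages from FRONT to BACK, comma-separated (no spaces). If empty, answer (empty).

Answer: (empty)

Derivation:
After 1 (send(from=B, to=A, msg='stop')): A:[stop] B:[]
After 2 (send(from=B, to=A, msg='ack')): A:[stop,ack] B:[]
After 3 (process(B)): A:[stop,ack] B:[]
After 4 (send(from=A, to=B, msg='err')): A:[stop,ack] B:[err]
After 5 (process(B)): A:[stop,ack] B:[]
After 6 (send(from=B, to=A, msg='done')): A:[stop,ack,done] B:[]
After 7 (send(from=B, to=A, msg='hello')): A:[stop,ack,done,hello] B:[]
After 8 (process(B)): A:[stop,ack,done,hello] B:[]
After 9 (process(B)): A:[stop,ack,done,hello] B:[]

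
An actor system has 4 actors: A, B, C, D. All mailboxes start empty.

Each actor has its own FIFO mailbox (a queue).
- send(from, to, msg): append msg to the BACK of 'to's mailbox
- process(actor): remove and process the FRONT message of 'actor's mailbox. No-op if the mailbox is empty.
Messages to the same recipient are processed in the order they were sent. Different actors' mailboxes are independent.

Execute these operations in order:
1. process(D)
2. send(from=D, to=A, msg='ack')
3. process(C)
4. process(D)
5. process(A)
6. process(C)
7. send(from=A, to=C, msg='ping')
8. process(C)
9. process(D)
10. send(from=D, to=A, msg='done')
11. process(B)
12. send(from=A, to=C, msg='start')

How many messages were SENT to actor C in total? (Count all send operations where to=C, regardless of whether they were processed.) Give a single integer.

After 1 (process(D)): A:[] B:[] C:[] D:[]
After 2 (send(from=D, to=A, msg='ack')): A:[ack] B:[] C:[] D:[]
After 3 (process(C)): A:[ack] B:[] C:[] D:[]
After 4 (process(D)): A:[ack] B:[] C:[] D:[]
After 5 (process(A)): A:[] B:[] C:[] D:[]
After 6 (process(C)): A:[] B:[] C:[] D:[]
After 7 (send(from=A, to=C, msg='ping')): A:[] B:[] C:[ping] D:[]
After 8 (process(C)): A:[] B:[] C:[] D:[]
After 9 (process(D)): A:[] B:[] C:[] D:[]
After 10 (send(from=D, to=A, msg='done')): A:[done] B:[] C:[] D:[]
After 11 (process(B)): A:[done] B:[] C:[] D:[]
After 12 (send(from=A, to=C, msg='start')): A:[done] B:[] C:[start] D:[]

Answer: 2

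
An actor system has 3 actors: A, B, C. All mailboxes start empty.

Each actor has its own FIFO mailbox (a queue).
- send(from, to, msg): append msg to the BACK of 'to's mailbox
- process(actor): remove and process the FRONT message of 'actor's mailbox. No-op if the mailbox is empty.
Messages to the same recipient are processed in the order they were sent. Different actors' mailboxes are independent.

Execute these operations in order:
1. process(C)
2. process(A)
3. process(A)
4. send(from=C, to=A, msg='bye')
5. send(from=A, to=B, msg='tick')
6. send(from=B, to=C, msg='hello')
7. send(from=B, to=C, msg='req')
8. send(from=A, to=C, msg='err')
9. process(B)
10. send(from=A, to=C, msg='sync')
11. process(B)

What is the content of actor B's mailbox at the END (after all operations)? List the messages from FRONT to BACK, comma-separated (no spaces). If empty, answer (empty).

After 1 (process(C)): A:[] B:[] C:[]
After 2 (process(A)): A:[] B:[] C:[]
After 3 (process(A)): A:[] B:[] C:[]
After 4 (send(from=C, to=A, msg='bye')): A:[bye] B:[] C:[]
After 5 (send(from=A, to=B, msg='tick')): A:[bye] B:[tick] C:[]
After 6 (send(from=B, to=C, msg='hello')): A:[bye] B:[tick] C:[hello]
After 7 (send(from=B, to=C, msg='req')): A:[bye] B:[tick] C:[hello,req]
After 8 (send(from=A, to=C, msg='err')): A:[bye] B:[tick] C:[hello,req,err]
After 9 (process(B)): A:[bye] B:[] C:[hello,req,err]
After 10 (send(from=A, to=C, msg='sync')): A:[bye] B:[] C:[hello,req,err,sync]
After 11 (process(B)): A:[bye] B:[] C:[hello,req,err,sync]

Answer: (empty)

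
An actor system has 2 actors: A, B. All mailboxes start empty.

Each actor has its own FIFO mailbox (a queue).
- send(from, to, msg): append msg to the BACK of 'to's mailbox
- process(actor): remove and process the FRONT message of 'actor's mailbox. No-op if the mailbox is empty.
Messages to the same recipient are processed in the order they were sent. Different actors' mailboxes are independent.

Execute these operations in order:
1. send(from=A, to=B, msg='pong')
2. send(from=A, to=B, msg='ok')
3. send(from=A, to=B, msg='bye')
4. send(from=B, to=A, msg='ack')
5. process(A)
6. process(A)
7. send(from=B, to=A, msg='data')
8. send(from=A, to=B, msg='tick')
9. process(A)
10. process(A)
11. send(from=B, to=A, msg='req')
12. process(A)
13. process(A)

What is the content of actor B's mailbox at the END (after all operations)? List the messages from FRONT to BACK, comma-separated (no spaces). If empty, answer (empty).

Answer: pong,ok,bye,tick

Derivation:
After 1 (send(from=A, to=B, msg='pong')): A:[] B:[pong]
After 2 (send(from=A, to=B, msg='ok')): A:[] B:[pong,ok]
After 3 (send(from=A, to=B, msg='bye')): A:[] B:[pong,ok,bye]
After 4 (send(from=B, to=A, msg='ack')): A:[ack] B:[pong,ok,bye]
After 5 (process(A)): A:[] B:[pong,ok,bye]
After 6 (process(A)): A:[] B:[pong,ok,bye]
After 7 (send(from=B, to=A, msg='data')): A:[data] B:[pong,ok,bye]
After 8 (send(from=A, to=B, msg='tick')): A:[data] B:[pong,ok,bye,tick]
After 9 (process(A)): A:[] B:[pong,ok,bye,tick]
After 10 (process(A)): A:[] B:[pong,ok,bye,tick]
After 11 (send(from=B, to=A, msg='req')): A:[req] B:[pong,ok,bye,tick]
After 12 (process(A)): A:[] B:[pong,ok,bye,tick]
After 13 (process(A)): A:[] B:[pong,ok,bye,tick]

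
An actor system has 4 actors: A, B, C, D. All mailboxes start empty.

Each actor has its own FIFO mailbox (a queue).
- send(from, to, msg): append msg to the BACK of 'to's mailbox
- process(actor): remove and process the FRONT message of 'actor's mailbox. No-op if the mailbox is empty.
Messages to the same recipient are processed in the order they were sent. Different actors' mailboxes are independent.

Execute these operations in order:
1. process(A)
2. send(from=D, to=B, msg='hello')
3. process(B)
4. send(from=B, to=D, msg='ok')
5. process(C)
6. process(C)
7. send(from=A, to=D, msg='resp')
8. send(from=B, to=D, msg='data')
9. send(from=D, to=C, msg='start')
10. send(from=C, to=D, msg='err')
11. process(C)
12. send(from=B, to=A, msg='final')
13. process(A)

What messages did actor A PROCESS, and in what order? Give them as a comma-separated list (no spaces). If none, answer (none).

After 1 (process(A)): A:[] B:[] C:[] D:[]
After 2 (send(from=D, to=B, msg='hello')): A:[] B:[hello] C:[] D:[]
After 3 (process(B)): A:[] B:[] C:[] D:[]
After 4 (send(from=B, to=D, msg='ok')): A:[] B:[] C:[] D:[ok]
After 5 (process(C)): A:[] B:[] C:[] D:[ok]
After 6 (process(C)): A:[] B:[] C:[] D:[ok]
After 7 (send(from=A, to=D, msg='resp')): A:[] B:[] C:[] D:[ok,resp]
After 8 (send(from=B, to=D, msg='data')): A:[] B:[] C:[] D:[ok,resp,data]
After 9 (send(from=D, to=C, msg='start')): A:[] B:[] C:[start] D:[ok,resp,data]
After 10 (send(from=C, to=D, msg='err')): A:[] B:[] C:[start] D:[ok,resp,data,err]
After 11 (process(C)): A:[] B:[] C:[] D:[ok,resp,data,err]
After 12 (send(from=B, to=A, msg='final')): A:[final] B:[] C:[] D:[ok,resp,data,err]
After 13 (process(A)): A:[] B:[] C:[] D:[ok,resp,data,err]

Answer: final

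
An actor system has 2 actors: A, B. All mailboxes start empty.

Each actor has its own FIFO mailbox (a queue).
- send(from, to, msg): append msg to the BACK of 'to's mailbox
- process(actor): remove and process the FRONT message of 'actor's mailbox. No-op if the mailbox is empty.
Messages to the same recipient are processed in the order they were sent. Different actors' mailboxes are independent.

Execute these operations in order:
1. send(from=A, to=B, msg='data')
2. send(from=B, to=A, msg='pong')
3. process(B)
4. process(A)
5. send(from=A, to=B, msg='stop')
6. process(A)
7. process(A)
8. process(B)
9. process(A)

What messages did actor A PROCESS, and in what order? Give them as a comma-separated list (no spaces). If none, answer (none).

After 1 (send(from=A, to=B, msg='data')): A:[] B:[data]
After 2 (send(from=B, to=A, msg='pong')): A:[pong] B:[data]
After 3 (process(B)): A:[pong] B:[]
After 4 (process(A)): A:[] B:[]
After 5 (send(from=A, to=B, msg='stop')): A:[] B:[stop]
After 6 (process(A)): A:[] B:[stop]
After 7 (process(A)): A:[] B:[stop]
After 8 (process(B)): A:[] B:[]
After 9 (process(A)): A:[] B:[]

Answer: pong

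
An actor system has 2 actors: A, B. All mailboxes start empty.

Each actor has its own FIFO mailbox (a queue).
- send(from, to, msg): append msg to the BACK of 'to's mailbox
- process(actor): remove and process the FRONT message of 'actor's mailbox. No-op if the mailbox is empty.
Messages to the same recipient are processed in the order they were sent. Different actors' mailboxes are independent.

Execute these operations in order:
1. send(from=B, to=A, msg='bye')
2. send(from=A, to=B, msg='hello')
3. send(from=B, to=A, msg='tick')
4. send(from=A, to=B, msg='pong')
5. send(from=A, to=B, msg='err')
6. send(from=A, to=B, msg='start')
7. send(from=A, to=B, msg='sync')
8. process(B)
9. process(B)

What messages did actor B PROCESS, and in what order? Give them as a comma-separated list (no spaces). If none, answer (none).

After 1 (send(from=B, to=A, msg='bye')): A:[bye] B:[]
After 2 (send(from=A, to=B, msg='hello')): A:[bye] B:[hello]
After 3 (send(from=B, to=A, msg='tick')): A:[bye,tick] B:[hello]
After 4 (send(from=A, to=B, msg='pong')): A:[bye,tick] B:[hello,pong]
After 5 (send(from=A, to=B, msg='err')): A:[bye,tick] B:[hello,pong,err]
After 6 (send(from=A, to=B, msg='start')): A:[bye,tick] B:[hello,pong,err,start]
After 7 (send(from=A, to=B, msg='sync')): A:[bye,tick] B:[hello,pong,err,start,sync]
After 8 (process(B)): A:[bye,tick] B:[pong,err,start,sync]
After 9 (process(B)): A:[bye,tick] B:[err,start,sync]

Answer: hello,pong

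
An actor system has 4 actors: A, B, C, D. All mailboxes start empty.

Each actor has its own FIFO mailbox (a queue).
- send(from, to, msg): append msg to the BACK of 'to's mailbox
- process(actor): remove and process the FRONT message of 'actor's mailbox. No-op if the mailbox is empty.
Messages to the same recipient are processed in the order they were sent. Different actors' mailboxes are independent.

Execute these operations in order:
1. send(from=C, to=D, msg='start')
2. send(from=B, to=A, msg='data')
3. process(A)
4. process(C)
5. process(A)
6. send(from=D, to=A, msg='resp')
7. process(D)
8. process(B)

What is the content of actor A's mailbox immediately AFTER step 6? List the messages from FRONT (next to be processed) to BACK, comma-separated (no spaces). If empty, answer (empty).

After 1 (send(from=C, to=D, msg='start')): A:[] B:[] C:[] D:[start]
After 2 (send(from=B, to=A, msg='data')): A:[data] B:[] C:[] D:[start]
After 3 (process(A)): A:[] B:[] C:[] D:[start]
After 4 (process(C)): A:[] B:[] C:[] D:[start]
After 5 (process(A)): A:[] B:[] C:[] D:[start]
After 6 (send(from=D, to=A, msg='resp')): A:[resp] B:[] C:[] D:[start]

resp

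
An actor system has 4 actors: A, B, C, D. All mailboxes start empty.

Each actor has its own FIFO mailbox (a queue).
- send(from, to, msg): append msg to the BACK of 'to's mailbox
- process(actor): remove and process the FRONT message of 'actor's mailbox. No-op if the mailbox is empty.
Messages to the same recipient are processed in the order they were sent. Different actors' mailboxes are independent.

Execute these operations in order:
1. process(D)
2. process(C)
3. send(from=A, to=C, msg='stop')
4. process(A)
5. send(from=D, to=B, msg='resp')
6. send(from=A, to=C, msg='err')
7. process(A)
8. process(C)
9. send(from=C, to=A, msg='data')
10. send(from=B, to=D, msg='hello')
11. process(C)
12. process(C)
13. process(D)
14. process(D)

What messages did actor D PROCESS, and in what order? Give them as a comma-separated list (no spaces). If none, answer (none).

After 1 (process(D)): A:[] B:[] C:[] D:[]
After 2 (process(C)): A:[] B:[] C:[] D:[]
After 3 (send(from=A, to=C, msg='stop')): A:[] B:[] C:[stop] D:[]
After 4 (process(A)): A:[] B:[] C:[stop] D:[]
After 5 (send(from=D, to=B, msg='resp')): A:[] B:[resp] C:[stop] D:[]
After 6 (send(from=A, to=C, msg='err')): A:[] B:[resp] C:[stop,err] D:[]
After 7 (process(A)): A:[] B:[resp] C:[stop,err] D:[]
After 8 (process(C)): A:[] B:[resp] C:[err] D:[]
After 9 (send(from=C, to=A, msg='data')): A:[data] B:[resp] C:[err] D:[]
After 10 (send(from=B, to=D, msg='hello')): A:[data] B:[resp] C:[err] D:[hello]
After 11 (process(C)): A:[data] B:[resp] C:[] D:[hello]
After 12 (process(C)): A:[data] B:[resp] C:[] D:[hello]
After 13 (process(D)): A:[data] B:[resp] C:[] D:[]
After 14 (process(D)): A:[data] B:[resp] C:[] D:[]

Answer: hello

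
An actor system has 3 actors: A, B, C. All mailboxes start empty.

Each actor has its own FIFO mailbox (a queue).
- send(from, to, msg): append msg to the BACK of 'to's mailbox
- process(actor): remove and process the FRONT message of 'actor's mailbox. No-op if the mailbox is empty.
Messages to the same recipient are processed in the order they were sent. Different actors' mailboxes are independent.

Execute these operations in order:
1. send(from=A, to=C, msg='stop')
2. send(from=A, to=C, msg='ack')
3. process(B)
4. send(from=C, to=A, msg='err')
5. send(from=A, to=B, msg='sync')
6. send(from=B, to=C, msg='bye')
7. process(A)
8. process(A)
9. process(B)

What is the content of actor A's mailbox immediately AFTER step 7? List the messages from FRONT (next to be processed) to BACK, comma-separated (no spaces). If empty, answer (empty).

After 1 (send(from=A, to=C, msg='stop')): A:[] B:[] C:[stop]
After 2 (send(from=A, to=C, msg='ack')): A:[] B:[] C:[stop,ack]
After 3 (process(B)): A:[] B:[] C:[stop,ack]
After 4 (send(from=C, to=A, msg='err')): A:[err] B:[] C:[stop,ack]
After 5 (send(from=A, to=B, msg='sync')): A:[err] B:[sync] C:[stop,ack]
After 6 (send(from=B, to=C, msg='bye')): A:[err] B:[sync] C:[stop,ack,bye]
After 7 (process(A)): A:[] B:[sync] C:[stop,ack,bye]

(empty)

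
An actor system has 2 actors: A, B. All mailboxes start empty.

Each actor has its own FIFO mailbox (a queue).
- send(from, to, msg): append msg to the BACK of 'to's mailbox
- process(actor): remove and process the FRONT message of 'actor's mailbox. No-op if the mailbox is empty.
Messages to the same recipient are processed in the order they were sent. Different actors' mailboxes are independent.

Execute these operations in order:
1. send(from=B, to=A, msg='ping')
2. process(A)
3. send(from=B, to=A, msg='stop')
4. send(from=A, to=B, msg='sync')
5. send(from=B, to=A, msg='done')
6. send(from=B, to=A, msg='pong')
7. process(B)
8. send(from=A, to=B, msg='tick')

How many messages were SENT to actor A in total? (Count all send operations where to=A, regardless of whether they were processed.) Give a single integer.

Answer: 4

Derivation:
After 1 (send(from=B, to=A, msg='ping')): A:[ping] B:[]
After 2 (process(A)): A:[] B:[]
After 3 (send(from=B, to=A, msg='stop')): A:[stop] B:[]
After 4 (send(from=A, to=B, msg='sync')): A:[stop] B:[sync]
After 5 (send(from=B, to=A, msg='done')): A:[stop,done] B:[sync]
After 6 (send(from=B, to=A, msg='pong')): A:[stop,done,pong] B:[sync]
After 7 (process(B)): A:[stop,done,pong] B:[]
After 8 (send(from=A, to=B, msg='tick')): A:[stop,done,pong] B:[tick]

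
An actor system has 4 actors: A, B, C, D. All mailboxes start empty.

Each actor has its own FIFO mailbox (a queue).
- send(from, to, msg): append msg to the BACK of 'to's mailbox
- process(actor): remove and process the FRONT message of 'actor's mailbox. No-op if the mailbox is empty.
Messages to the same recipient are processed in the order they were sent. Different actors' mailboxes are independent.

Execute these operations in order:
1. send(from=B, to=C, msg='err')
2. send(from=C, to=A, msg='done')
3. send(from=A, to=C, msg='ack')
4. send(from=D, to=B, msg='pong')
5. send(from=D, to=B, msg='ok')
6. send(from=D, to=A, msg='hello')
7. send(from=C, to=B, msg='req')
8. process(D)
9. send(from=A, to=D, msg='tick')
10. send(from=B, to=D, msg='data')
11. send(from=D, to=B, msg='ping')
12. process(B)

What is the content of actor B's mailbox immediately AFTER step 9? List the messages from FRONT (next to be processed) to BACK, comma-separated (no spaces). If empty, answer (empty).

After 1 (send(from=B, to=C, msg='err')): A:[] B:[] C:[err] D:[]
After 2 (send(from=C, to=A, msg='done')): A:[done] B:[] C:[err] D:[]
After 3 (send(from=A, to=C, msg='ack')): A:[done] B:[] C:[err,ack] D:[]
After 4 (send(from=D, to=B, msg='pong')): A:[done] B:[pong] C:[err,ack] D:[]
After 5 (send(from=D, to=B, msg='ok')): A:[done] B:[pong,ok] C:[err,ack] D:[]
After 6 (send(from=D, to=A, msg='hello')): A:[done,hello] B:[pong,ok] C:[err,ack] D:[]
After 7 (send(from=C, to=B, msg='req')): A:[done,hello] B:[pong,ok,req] C:[err,ack] D:[]
After 8 (process(D)): A:[done,hello] B:[pong,ok,req] C:[err,ack] D:[]
After 9 (send(from=A, to=D, msg='tick')): A:[done,hello] B:[pong,ok,req] C:[err,ack] D:[tick]

pong,ok,req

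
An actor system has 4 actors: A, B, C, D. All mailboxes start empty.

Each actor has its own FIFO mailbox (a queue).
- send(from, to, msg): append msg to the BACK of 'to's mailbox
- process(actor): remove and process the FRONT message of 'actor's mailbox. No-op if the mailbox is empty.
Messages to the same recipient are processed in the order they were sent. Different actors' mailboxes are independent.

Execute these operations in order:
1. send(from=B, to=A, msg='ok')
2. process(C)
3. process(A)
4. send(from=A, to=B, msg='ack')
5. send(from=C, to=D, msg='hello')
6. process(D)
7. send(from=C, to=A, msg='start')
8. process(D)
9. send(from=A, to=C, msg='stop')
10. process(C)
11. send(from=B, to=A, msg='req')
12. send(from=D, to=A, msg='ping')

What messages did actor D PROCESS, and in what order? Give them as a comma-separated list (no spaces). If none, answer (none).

Answer: hello

Derivation:
After 1 (send(from=B, to=A, msg='ok')): A:[ok] B:[] C:[] D:[]
After 2 (process(C)): A:[ok] B:[] C:[] D:[]
After 3 (process(A)): A:[] B:[] C:[] D:[]
After 4 (send(from=A, to=B, msg='ack')): A:[] B:[ack] C:[] D:[]
After 5 (send(from=C, to=D, msg='hello')): A:[] B:[ack] C:[] D:[hello]
After 6 (process(D)): A:[] B:[ack] C:[] D:[]
After 7 (send(from=C, to=A, msg='start')): A:[start] B:[ack] C:[] D:[]
After 8 (process(D)): A:[start] B:[ack] C:[] D:[]
After 9 (send(from=A, to=C, msg='stop')): A:[start] B:[ack] C:[stop] D:[]
After 10 (process(C)): A:[start] B:[ack] C:[] D:[]
After 11 (send(from=B, to=A, msg='req')): A:[start,req] B:[ack] C:[] D:[]
After 12 (send(from=D, to=A, msg='ping')): A:[start,req,ping] B:[ack] C:[] D:[]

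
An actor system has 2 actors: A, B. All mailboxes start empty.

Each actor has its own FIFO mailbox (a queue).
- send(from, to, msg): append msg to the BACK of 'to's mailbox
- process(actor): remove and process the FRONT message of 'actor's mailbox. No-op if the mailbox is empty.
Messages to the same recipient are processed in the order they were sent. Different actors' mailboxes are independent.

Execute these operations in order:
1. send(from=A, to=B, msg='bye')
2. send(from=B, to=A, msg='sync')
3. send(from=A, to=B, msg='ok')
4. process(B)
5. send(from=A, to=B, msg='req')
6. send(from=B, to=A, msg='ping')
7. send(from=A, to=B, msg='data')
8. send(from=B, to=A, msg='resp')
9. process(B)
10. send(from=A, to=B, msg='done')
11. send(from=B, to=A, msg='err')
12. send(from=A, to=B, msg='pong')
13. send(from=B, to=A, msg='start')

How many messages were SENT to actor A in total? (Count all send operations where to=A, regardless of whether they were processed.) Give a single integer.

After 1 (send(from=A, to=B, msg='bye')): A:[] B:[bye]
After 2 (send(from=B, to=A, msg='sync')): A:[sync] B:[bye]
After 3 (send(from=A, to=B, msg='ok')): A:[sync] B:[bye,ok]
After 4 (process(B)): A:[sync] B:[ok]
After 5 (send(from=A, to=B, msg='req')): A:[sync] B:[ok,req]
After 6 (send(from=B, to=A, msg='ping')): A:[sync,ping] B:[ok,req]
After 7 (send(from=A, to=B, msg='data')): A:[sync,ping] B:[ok,req,data]
After 8 (send(from=B, to=A, msg='resp')): A:[sync,ping,resp] B:[ok,req,data]
After 9 (process(B)): A:[sync,ping,resp] B:[req,data]
After 10 (send(from=A, to=B, msg='done')): A:[sync,ping,resp] B:[req,data,done]
After 11 (send(from=B, to=A, msg='err')): A:[sync,ping,resp,err] B:[req,data,done]
After 12 (send(from=A, to=B, msg='pong')): A:[sync,ping,resp,err] B:[req,data,done,pong]
After 13 (send(from=B, to=A, msg='start')): A:[sync,ping,resp,err,start] B:[req,data,done,pong]

Answer: 5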